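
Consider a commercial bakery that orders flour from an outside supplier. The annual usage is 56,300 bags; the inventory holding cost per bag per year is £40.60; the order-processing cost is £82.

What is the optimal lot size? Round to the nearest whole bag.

Q* = √(2·D·S / H) = √(2·56,300·82 / 40.6) = √227,418.7 ≈ 476.88

477 bags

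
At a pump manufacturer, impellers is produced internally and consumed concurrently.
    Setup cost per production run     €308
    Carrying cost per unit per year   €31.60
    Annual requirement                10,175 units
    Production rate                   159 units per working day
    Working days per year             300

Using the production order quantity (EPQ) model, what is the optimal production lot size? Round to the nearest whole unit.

Daily demand d = 10,175/300 = 33.917; p = 159; 1 − d/p = 0.78669
EPQ = √(2DS / (H(1 − d/p)))
    = √(2 × 10,175 × 308 / (31.6 × 0.78669)) ≈ 502.13

502 units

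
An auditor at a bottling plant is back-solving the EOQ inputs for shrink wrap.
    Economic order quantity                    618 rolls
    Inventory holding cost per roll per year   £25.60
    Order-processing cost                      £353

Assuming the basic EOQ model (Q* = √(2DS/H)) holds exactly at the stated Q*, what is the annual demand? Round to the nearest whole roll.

13,849 rolls per year

Since Q* = (2DS/H)^½, squaring gives Q*²·H = 2DS.
D = Q²H / (2S) = 618² × 25.6 / (2 × 353) = 13,848.80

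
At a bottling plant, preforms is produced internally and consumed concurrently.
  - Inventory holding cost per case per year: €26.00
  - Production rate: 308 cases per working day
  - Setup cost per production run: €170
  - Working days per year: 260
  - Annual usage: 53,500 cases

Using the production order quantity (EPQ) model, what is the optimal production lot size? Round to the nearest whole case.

1,452 cases

d = 53,500/260 = 205.7692 cases/day;  effective holding cost H(1 − d/p) = 26·(1 − 205.7692/308) = 8.62987
Q* = √(2DS / H_eff) = √(2·53,500·170 / 8.62987) ≈ 1,451.82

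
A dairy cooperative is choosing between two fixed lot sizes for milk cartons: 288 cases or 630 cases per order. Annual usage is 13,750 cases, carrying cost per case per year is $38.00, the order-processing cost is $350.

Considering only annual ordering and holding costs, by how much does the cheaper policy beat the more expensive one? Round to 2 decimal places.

$2,573.18

Annual cost at Q: ordering D·S/Q plus holding Q·H/2.
TC(288) = (13,750/288)×350 + (288/2)×38 = $22,182.07
TC(630) = (13,750/630)×350 + (630/2)×38 = $19,608.89
|ΔTC| = |$22,182.07 − $19,608.89| = $2,573.18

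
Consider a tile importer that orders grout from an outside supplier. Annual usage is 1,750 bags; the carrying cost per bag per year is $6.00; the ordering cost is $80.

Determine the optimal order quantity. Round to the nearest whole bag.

2DS/H = 2·1,750·80/6 = 46,666.67
EOQ = √46,666.67 ≈ 216.02

216 bags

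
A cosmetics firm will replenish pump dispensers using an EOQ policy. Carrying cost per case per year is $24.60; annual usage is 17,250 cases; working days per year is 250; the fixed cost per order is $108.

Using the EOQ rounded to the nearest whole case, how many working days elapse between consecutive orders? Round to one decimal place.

5.6 days

Optimal lot size Q* = (2 × 17,250 × $108 / $24.6)^½ ≈ 389.18 → Q = 389 cases
Days between orders = 250 / (D/Q) = 250 / 44.344 ≈ 5.638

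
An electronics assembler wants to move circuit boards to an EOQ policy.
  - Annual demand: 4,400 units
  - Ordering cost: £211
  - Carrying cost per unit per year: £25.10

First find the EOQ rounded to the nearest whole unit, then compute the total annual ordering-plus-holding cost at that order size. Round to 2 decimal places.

Q* = √(2·D·S / H) = √(2·4,400·211 / 25.1) = √73,976.1 ≈ 271.99 → Q = 272 units
Orders/yr = 4,400/272 = 16.176; ordering cost = 16.176 × £211 = £3,413.24
Average inventory = 272/2 = 136; holding cost = 136 × £25.1 = £3,413.60
Total = £3,413.24 + £3,413.60 = £6,826.84

£6,826.84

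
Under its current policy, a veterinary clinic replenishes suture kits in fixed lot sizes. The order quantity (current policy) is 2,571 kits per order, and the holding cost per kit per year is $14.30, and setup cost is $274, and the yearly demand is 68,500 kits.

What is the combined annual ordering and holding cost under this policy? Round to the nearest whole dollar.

Ordering: D/Q × S = 68,500/2,571 × $274 = $7,300.27
Holding:  Q/2 × H = 2,571/2 × $14.3 = $18,382.65
Total = $7,300.27 + $18,382.65 = $25,682.92

$25,683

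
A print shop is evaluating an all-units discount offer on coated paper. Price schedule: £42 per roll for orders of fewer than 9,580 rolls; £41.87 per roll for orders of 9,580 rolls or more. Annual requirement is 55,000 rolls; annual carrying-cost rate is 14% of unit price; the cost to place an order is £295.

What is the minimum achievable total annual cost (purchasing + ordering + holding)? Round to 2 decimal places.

£2,323,813.25

H₁ = 14%×£42 = £5.8800;  H₂ = 14%×£41.87 = £5.8618
EOQ₁ = √(2×55,000×295/5.8800) = 2,349.19  (< 9,580, feasible at tier 1)
EOQ₂ = √(2×55,000×295/5.8618) = 2,352.84  (< 9,580 → use Q = 9,580 at tier-2 price)
TC(tier 1 (EOQ₁), Q≈2,349.2) = £2,323,813.25
TC(tier 2, Q≈9,580.0) = £2,332,621.65
Minimum at tier 1 (EOQ₁): £2,323,813.25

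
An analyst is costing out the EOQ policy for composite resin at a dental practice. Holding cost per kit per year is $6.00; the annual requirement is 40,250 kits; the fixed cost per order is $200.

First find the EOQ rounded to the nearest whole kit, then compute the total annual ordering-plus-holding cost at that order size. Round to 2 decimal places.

$9,828.53

EOQ = √(2DS/H) = √(2 × 40,250 × 200 / 6)
    = √(2,683,333.33) ≈ 1,638.09 → Q = 1,638 kits
Annual ordering cost = (D/Q)·S = (40,250/1,638) × 200 = $4,914.53
Annual holding cost  = (Q/2)·H = (1,638/2) × 6 = $4,914.00
Total = $4,914.53 + $4,914.00 = $9,828.53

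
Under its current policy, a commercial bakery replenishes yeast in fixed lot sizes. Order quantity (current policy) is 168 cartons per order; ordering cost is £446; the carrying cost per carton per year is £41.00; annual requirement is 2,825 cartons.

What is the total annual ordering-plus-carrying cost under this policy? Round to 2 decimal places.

Annual ordering cost = (D/Q)·S = (2,825/168) × 446 = £7,499.70
Annual holding cost  = (Q/2)·H = (168/2) × 41 = £3,444.00
Total = £7,499.70 + £3,444.00 = £10,943.70

£10,943.70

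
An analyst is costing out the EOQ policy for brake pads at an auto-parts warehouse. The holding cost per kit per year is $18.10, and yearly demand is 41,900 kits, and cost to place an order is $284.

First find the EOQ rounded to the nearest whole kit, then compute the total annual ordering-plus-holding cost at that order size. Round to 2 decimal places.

$20,754.89

2DS/H = 2·41,900·284/18.1 = 1,314,872.93
EOQ = √1,314,872.93 ≈ 1,146.68 → Q = 1,147 kits
Ordering: D/Q × S = 41,900/1,147 × $284 = $10,374.54
Holding:  Q/2 × H = 1,147/2 × $18.1 = $10,380.35
Total = $10,374.54 + $10,380.35 = $20,754.89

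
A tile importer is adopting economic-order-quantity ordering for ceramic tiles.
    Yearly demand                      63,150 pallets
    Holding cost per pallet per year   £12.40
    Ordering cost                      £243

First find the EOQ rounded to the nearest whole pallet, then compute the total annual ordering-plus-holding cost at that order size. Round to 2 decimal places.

£19,508.13

Optimal lot size Q* = (2 × 63,150 × £243 / £12.4)^½ ≈ 1,573.24 → Q = 1,573 pallets
Orders/yr = 63,150/1,573 = 40.146; ordering cost = 40.146 × £243 = £9,755.53
Average inventory = 1,573/2 = 786.5; holding cost = 786.5 × £12.4 = £9,752.60
Total = £9,755.53 + £9,752.60 = £19,508.13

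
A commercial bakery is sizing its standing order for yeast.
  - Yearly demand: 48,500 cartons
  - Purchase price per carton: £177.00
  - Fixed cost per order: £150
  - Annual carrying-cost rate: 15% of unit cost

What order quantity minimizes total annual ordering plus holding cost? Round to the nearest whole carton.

H = i·C = 0.15 × £177 = £26.5500 per carton-year
Q* = √(2·D·S / H) = √(2·48,500·150 / 26.55) = √548,022.6 ≈ 740.29

740 cartons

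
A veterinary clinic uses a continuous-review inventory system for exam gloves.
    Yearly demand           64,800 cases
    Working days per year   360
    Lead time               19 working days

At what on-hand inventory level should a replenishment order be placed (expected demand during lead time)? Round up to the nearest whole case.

Daily demand d = 64,800 / 360 = 180.000 cases/day
Demand during lead time = 180.000 × 19 = 3,420.00
Reorder point = 3,420.00 → round up

3,420 cases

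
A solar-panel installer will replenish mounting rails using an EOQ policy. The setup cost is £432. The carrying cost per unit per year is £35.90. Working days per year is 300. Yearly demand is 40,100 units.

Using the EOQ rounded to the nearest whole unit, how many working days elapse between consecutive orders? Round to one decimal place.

Q* = √(2·D·S / H) = √(2·40,100·432 / 35.9) = √965,080.8 ≈ 982.39 → Q = 982 units
Cycle time = (working days × Q)/D = (300 × 982) / 40,100 = 7.347 days

7.3 days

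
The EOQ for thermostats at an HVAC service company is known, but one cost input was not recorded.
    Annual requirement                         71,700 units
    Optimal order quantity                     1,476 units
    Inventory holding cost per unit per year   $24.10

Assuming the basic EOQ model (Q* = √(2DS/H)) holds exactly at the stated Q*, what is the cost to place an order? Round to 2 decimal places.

Since Q* = (2DS/H)^½, squaring gives Q*²·H = 2DS.
S = Q²H / (2D) = 1,476² × 24.1 / (2 × 71,700) = 366.1345

$366.13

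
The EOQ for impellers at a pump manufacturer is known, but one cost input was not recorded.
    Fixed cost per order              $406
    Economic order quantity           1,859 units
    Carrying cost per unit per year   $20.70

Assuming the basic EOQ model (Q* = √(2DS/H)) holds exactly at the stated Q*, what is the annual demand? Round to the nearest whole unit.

From Q* = √(2DS/H) ⇒ Q*² = 2DS/H.
D = Q²H / (2S) = 1,859² × 20.7 / (2 × 406) = 88,099.43

88,099 units per year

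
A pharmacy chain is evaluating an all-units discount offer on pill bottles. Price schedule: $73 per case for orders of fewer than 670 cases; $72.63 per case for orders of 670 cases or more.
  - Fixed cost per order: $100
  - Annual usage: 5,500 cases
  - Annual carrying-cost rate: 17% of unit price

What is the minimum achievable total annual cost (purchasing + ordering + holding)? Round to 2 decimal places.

H₁ = 17%×$73 = $12.4100;  H₂ = 17%×$72.63 = $12.3471
EOQ₁ = √(2×5,500×100/12.4100) = 297.72  (< 670, feasible at tier 1)
EOQ₂ = √(2×5,500×100/12.3471) = 298.48  (< 670 → use Q = 670 at tier-2 price)
TC(tier 1 (EOQ₁), Q≈297.7) = $405,194.73
TC(tier 2, Q≈670.0) = $404,422.17
Minimum at tier 2: $404,422.17

$404,422.17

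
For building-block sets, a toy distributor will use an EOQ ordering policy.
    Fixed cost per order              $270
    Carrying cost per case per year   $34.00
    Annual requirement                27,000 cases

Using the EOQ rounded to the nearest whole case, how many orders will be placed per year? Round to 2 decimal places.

41.22 orders per year

2DS/H = 2·27,000·270/34 = 428,823.53
EOQ = √428,823.53 ≈ 654.85 → Q = 655
Orders per year = D/Q = 27,000 / 655 = 41.221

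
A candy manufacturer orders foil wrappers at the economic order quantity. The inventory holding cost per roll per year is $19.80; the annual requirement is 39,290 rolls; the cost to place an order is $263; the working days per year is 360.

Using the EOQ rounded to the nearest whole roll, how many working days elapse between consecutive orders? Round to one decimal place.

2DS/H = 2·39,290·263/19.8 = 1,043,764.65
EOQ = √1,043,764.65 ≈ 1,021.65 → Q = 1,022 rolls
T = Q/D × 360 days = 1,022/39,290 × 360 = 9.364 days

9.4 days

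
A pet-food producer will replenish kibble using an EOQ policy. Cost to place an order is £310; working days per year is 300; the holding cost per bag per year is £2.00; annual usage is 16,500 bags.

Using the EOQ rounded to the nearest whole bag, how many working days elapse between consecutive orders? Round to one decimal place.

41.1 days

Optimal lot size Q* = (2 × 16,500 × £310 / £2)^½ ≈ 2,261.64 → Q = 2,262 bags
T = Q/D × 300 days = 2,262/16,500 × 300 = 41.127 days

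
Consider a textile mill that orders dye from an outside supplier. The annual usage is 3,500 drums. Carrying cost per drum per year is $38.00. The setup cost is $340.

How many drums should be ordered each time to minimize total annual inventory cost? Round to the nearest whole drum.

250 drums

EOQ = √(2DS/H) = √(2 × 3,500 × 340 / 38)
    = √(62,631.58) ≈ 250.26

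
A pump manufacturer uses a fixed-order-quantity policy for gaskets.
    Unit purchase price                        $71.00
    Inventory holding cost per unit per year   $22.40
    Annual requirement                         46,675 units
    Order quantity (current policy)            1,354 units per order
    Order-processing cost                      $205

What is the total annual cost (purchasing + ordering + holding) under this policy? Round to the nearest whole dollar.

Annual ordering cost = (D/Q)·S = (46,675/1,354) × 205 = $7,066.75
Annual holding cost  = (Q/2)·H = (1,354/2) × 22.4 = $15,164.80
Purchase cost = D·C = 46,675 × 71 = $3,313,925.00
Total = $7,066.75 + $15,164.80 + $3,313,925.00 = $3,336,156.55

$3,336,157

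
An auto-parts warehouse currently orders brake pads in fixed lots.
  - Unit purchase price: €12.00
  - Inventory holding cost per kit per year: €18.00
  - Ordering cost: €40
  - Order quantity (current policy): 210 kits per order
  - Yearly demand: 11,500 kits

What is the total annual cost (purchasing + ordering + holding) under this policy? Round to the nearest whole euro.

€142,080

Annual ordering cost = (D/Q)·S = (11,500/210) × 40 = €2,190.48
Annual holding cost  = (Q/2)·H = (210/2) × 18 = €1,890.00
Purchase cost = D·C = 11,500 × 12 = €138,000.00
Total = €2,190.48 + €1,890.00 + €138,000.00 = €142,080.48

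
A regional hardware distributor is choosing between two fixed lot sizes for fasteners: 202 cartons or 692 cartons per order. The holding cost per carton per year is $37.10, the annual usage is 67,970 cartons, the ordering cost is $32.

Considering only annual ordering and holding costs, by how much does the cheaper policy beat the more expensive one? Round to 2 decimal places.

For each Q, cost = (D/Q)·S + (Q/2)·H.
TC(202) = (67,970/202)×32 + (202/2)×37.1 = $14,514.62
TC(692) = (67,970/692)×32 + (692/2)×37.1 = $15,979.72
Lots of 202 are cheaper by $1,465.10.

$1,465.10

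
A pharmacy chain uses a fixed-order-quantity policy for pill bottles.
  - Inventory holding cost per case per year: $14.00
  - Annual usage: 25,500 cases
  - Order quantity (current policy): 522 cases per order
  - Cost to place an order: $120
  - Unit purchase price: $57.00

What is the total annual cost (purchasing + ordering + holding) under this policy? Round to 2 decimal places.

Annual ordering cost = (D/Q)·S = (25,500/522) × 120 = $5,862.07
Annual holding cost  = (Q/2)·H = (522/2) × 14 = $3,654.00
Purchase cost = D·C = 25,500 × 57 = $1,453,500.00
Total = $5,862.07 + $3,654.00 + $1,453,500.00 = $1,463,016.07

$1,463,016.07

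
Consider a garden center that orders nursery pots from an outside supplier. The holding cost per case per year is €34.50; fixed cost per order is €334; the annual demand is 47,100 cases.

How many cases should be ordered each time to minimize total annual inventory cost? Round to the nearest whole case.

955 cases

EOQ = √(2DS/H) = √(2 × 47,100 × 334 / 34.5)
    = √(911,965.22) ≈ 954.97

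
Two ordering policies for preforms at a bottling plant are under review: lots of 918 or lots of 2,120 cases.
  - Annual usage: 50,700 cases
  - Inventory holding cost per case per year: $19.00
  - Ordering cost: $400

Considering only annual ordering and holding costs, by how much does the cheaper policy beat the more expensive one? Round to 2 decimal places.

For each Q, cost = (D/Q)·S + (Q/2)·H.
TC(918) = (50,700/918)×400 + (918/2)×19 = $30,812.50
TC(2,120) = (50,700/2,120)×400 + (2,120/2)×19 = $29,706.04
Lots of 2,120 are cheaper by $1,106.47.

$1,106.47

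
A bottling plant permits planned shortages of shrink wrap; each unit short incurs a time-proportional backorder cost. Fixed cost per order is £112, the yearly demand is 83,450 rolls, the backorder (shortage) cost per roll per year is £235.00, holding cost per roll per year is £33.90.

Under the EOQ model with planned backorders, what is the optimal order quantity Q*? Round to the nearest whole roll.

Basic EOQ = √(2·83,450·112/33.9) = 742.570
Backorder adjustment √((H+b)/b) = √((33.9+235)/235) = 1.0697
Q* = 742.570 × 1.0697 ≈ 794.33

794 rolls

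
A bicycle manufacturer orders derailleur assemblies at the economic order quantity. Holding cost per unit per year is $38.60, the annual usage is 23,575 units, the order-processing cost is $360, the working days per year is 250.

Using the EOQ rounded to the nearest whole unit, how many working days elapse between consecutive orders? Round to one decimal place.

7.0 days

EOQ = √(2DS/H) = √(2 × 23,575 × 360 / 38.6)
    = √(439,740.93) ≈ 663.13 → Q = 663 units
Cycle time = (working days × Q)/D = (250 × 663) / 23,575 = 7.031 days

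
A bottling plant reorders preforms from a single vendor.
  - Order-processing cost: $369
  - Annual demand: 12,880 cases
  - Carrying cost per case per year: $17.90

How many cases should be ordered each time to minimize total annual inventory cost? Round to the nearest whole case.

EOQ = √(2DS/H) = √(2 × 12,880 × 369 / 17.9)
    = √(531,030.17) ≈ 728.72

729 cases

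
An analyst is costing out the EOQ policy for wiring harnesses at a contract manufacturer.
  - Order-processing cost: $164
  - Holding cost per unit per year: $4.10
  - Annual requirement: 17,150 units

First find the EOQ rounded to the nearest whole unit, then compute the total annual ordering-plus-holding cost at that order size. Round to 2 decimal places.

$4,802.43

EOQ = √(2DS/H) = √(2 × 17,150 × 164 / 4.1)
    = √(1,372,000.00) ≈ 1,171.32 → Q = 1,171 units
Orders/yr = 17,150/1,171 = 14.646; ordering cost = 14.646 × $164 = $2,401.88
Average inventory = 1,171/2 = 585.5; holding cost = 585.5 × $4.1 = $2,400.55
Total = $2,401.88 + $2,400.55 = $4,802.43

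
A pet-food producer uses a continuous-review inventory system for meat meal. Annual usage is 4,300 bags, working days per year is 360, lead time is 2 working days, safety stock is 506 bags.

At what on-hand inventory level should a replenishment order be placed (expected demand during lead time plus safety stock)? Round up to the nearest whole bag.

Daily demand d = 4,300 / 360 = 11.944 bags/day
Demand during lead time = 11.944 × 2 = 23.89
Reorder point = 23.89 + 506 = 529.89 → round up

530 bags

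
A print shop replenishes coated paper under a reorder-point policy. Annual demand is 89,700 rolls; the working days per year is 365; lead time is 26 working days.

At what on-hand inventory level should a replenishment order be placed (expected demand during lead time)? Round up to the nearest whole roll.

6,390 rolls

Daily demand d = 89,700 / 365 = 245.753 rolls/day
Demand during lead time = 245.753 × 26 = 6,389.59
Reorder point = 6,389.59 → round up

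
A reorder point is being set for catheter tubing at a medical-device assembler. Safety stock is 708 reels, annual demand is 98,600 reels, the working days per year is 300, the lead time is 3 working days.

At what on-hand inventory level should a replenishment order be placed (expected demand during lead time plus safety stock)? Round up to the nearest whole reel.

Daily demand d = 98,600 / 300 = 328.667 reels/day
Demand during lead time = 328.667 × 3 = 986.00
Reorder point = 986.00 + 708 = 1,694.00 → round up

1,694 reels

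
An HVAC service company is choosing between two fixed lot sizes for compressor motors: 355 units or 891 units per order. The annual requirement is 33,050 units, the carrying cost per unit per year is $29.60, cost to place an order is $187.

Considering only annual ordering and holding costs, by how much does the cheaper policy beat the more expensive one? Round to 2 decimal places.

$2,540.22

Annual cost at Q: ordering D·S/Q plus holding Q·H/2.
TC(355) = (33,050/355)×187 + (355/2)×29.6 = $22,663.44
TC(891) = (33,050/891)×187 + (891/2)×29.6 = $20,123.22
Lots of 891 are cheaper by $2,540.22.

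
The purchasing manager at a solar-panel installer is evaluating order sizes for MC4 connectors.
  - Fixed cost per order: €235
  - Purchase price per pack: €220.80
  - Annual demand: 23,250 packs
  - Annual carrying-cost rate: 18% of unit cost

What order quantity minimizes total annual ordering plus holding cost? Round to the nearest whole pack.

524 packs

Carrying cost H = €220.8 × 18% = €39.7440/pack/yr
Optimal lot size Q* = (2 × 23,250 × €235 / €39.744)^½ ≈ 524.35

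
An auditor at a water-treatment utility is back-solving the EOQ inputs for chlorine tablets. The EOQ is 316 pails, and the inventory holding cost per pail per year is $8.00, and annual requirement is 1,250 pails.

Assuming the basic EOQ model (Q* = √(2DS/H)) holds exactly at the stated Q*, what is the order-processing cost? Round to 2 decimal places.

EOQ relation: Q² = 2DS/H, so rearrange for the unknown.
S = Q²H / (2D) = 316² × 8 / (2 × 1,250) = 319.5392

$319.54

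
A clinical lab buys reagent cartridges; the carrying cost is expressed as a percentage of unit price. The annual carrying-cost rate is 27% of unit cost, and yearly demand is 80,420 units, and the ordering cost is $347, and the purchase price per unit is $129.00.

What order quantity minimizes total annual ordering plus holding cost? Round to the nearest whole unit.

Carrying cost H = $129 × 27% = $34.8300/unit/yr
2DS/H = 2·80,420·347/34.83 = 1,602,396.78
EOQ = √1,602,396.78 ≈ 1,265.86

1,266 units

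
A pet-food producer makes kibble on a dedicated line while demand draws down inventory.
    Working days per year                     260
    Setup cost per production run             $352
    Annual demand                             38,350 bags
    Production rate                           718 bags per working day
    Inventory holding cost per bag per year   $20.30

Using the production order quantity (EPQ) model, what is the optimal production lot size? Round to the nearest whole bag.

1,294 bags

d = 38,350/260 = 147.5000 bags/day;  effective holding cost H(1 − d/p) = 20.3·(1 − 147.5000/718) = 16.12974
Q* = √(2DS / H_eff) = √(2·38,350·352 / 16.12974) ≈ 1,293.76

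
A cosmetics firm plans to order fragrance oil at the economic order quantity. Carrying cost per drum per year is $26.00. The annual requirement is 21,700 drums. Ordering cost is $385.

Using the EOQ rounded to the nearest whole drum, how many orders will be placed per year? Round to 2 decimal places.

27.06 orders per year

2DS/H = 2·21,700·385/26 = 642,653.85
EOQ = √642,653.85 ≈ 801.66 → Q = 802
Orders per year = D/Q = 21,700 / 802 = 27.057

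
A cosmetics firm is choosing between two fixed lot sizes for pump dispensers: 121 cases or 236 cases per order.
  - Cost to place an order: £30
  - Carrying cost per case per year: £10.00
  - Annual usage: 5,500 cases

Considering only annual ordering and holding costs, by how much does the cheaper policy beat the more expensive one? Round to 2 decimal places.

TC(Q) = (D/Q)S + (Q/2)H
TC(121) = (5,500/121)×30 + (121/2)×10 = £1,968.64
TC(236) = (5,500/236)×30 + (236/2)×10 = £1,879.15
|ΔTC| = |£1,968.64 − £1,879.15| = £89.48

£89.48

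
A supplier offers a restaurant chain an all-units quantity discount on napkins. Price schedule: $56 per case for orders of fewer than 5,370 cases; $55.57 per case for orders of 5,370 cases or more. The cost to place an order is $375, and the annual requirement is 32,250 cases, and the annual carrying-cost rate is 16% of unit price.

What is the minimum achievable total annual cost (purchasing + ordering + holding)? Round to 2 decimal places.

$1,818,257.47

H₁ = 16%×$56 = $8.9600;  H₂ = 16%×$55.57 = $8.8912
EOQ₁ = √(2×32,250×375/8.9600) = 1,643.01  (< 5,370, feasible at tier 1)
EOQ₂ = √(2×32,250×375/8.8912) = 1,649.36  (< 5,370 → use Q = 5,370 at tier-2 price)
TC(tier 1 (EOQ₁), Q≈1,643.0) = $1,820,721.41
TC(tier 2, Q≈5,370.0) = $1,818,257.47
Minimum at tier 2: $1,818,257.47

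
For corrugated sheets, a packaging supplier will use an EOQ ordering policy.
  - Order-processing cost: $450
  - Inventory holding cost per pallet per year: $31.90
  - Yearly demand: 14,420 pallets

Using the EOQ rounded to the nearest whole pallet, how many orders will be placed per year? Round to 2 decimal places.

22.60 orders per year

Optimal lot size Q* = (2 × 14,420 × $450 / $31.9)^½ ≈ 637.84 → Q = 638
N = D/Q = 14,420/638 ≈ 22.602 orders/yr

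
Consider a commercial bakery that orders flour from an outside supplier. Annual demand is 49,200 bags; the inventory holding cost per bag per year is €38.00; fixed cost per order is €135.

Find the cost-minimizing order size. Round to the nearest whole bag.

EOQ = √(2DS/H) = √(2 × 49,200 × 135 / 38)
    = √(349,578.95) ≈ 591.25

591 bags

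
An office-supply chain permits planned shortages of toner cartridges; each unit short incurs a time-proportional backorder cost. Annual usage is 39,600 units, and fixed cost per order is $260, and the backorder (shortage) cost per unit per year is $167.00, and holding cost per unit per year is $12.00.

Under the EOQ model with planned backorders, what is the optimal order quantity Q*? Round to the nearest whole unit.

1,356 units

Q* = √(2DS/H) · √((H + b)/b)
   = √(2 × 39,600 × 260 / 12) · √((12 + 167) / 167)
   = 1,309.962 × 1.0353 ≈ 1,356.21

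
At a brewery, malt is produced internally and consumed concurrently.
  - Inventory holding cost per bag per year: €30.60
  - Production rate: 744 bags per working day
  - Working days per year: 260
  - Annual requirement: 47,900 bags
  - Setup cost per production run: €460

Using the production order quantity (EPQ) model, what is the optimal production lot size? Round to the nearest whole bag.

Daily demand d = 47,900/260 = 184.231; p = 744; 1 − d/p = 0.75238
EPQ = √(2DS / (H(1 − d/p)))
    = √(2 × 47,900 × 460 / (30.6 × 0.75238)) ≈ 1,383.51

1,384 bags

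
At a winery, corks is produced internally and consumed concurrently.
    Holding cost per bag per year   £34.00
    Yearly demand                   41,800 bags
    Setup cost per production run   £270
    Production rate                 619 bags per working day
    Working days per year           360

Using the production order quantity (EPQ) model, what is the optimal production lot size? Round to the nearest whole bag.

904 bags

d = 41,800/360 = 116.1111 bags/day;  effective holding cost H(1 − d/p) = 34·(1 − 116.1111/619) = 27.62233
Q* = √(2DS / H_eff) = √(2·41,800·270 / 27.62233) ≈ 903.97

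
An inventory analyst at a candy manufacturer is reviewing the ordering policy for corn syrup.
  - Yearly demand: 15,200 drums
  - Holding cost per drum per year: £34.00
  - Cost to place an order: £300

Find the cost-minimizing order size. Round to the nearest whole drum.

518 drums

Optimal lot size Q* = (2 × 15,200 × £300 / £34)^½ ≈ 517.91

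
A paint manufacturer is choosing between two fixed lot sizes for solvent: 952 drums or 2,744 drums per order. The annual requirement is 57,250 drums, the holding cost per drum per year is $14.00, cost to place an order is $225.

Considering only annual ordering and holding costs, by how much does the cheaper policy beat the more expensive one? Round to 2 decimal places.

$3,707.61

TC(Q) = (D/Q)S + (Q/2)H
TC(952) = (57,250/952)×225 + (952/2)×14 = $20,194.72
TC(2,744) = (57,250/2,744)×225 + (2,744/2)×14 = $23,902.33
Lots of 952 are cheaper by $3,707.61.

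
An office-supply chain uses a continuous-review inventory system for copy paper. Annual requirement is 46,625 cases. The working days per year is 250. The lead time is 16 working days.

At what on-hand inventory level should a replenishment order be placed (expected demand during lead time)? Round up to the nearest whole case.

Daily demand d = 46,625 / 250 = 186.500 cases/day
Demand during lead time = 186.500 × 16 = 2,984.00
Reorder point = 2,984.00 → round up

2,984 cases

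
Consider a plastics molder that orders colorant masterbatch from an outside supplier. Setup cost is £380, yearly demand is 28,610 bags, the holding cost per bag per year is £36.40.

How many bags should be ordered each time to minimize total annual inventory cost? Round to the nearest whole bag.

773 bags

Optimal lot size Q* = (2 × 28,610 × £380 / £36.4)^½ ≈ 772.89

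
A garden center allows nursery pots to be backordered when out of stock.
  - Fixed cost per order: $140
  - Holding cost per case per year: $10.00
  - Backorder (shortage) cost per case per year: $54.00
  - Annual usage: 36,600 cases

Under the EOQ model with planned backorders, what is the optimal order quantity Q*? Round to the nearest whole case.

Basic EOQ = √(2·36,600·140/10) = 1,012.324
Backorder adjustment √((H+b)/b) = √((10+54)/54) = 1.0887
Q* = 1,012.324 × 1.0887 ≈ 1,102.08

1,102 cases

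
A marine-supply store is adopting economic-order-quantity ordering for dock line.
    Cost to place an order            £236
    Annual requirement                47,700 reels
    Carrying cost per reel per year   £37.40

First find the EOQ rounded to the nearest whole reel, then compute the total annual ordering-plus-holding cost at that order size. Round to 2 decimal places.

£29,017.90

2DS/H = 2·47,700·236/37.4 = 601,989.30
EOQ = √601,989.30 ≈ 775.88 → Q = 776 reels
Annual ordering cost = (D/Q)·S = (47,700/776) × 236 = £14,506.70
Annual holding cost  = (Q/2)·H = (776/2) × 37.4 = £14,511.20
Total = £14,506.70 + £14,511.20 = £29,017.90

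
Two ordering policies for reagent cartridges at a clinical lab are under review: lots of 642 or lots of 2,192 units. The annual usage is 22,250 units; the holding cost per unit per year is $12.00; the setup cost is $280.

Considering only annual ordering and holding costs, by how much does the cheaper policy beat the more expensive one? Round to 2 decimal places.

$2,438.10

Annual cost at Q: ordering D·S/Q plus holding Q·H/2.
TC(642) = (22,250/642)×280 + (642/2)×12 = $13,556.05
TC(2,192) = (22,250/2,192)×280 + (2,192/2)×12 = $15,994.15
|ΔTC| = |$13,556.05 − $15,994.15| = $2,438.10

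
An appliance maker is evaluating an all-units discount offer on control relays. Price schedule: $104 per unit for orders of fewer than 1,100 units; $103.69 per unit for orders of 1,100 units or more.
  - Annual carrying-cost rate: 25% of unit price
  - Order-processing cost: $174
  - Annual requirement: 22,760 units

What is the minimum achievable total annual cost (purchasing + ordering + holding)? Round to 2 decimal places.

$2,377,841.99

H₁ = 25%×$104 = $26.0000;  H₂ = 25%×$103.69 = $25.9225
EOQ₁ = √(2×22,760×174/26.0000) = 551.94  (< 1,100, feasible at tier 1)
EOQ₂ = √(2×22,760×174/25.9225) = 552.76  (< 1,100 → use Q = 1,100 at tier-2 price)
TC(tier 1 (EOQ₁), Q≈551.9) = $2,381,390.35
TC(tier 2, Q≈1,100.0) = $2,377,841.99
Minimum at tier 2: $2,377,841.99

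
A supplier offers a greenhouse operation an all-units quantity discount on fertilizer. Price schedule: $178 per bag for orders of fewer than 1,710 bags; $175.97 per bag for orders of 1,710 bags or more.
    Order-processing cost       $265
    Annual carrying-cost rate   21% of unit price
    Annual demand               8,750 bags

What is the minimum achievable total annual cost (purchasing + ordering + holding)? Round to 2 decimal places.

$1,570,666.24

H₁ = 21%×$178 = $37.3800;  H₂ = 21%×$175.97 = $36.9537
EOQ₁ = √(2×8,750×265/37.3800) = 352.23  (< 1,710, feasible at tier 1)
EOQ₂ = √(2×8,750×265/36.9537) = 354.25  (< 1,710 → use Q = 1,710 at tier-2 price)
TC(tier 1 (EOQ₁), Q≈352.2) = $1,570,666.24
TC(tier 2, Q≈1,710.0) = $1,572,688.91
Minimum at tier 1 (EOQ₁): $1,570,666.24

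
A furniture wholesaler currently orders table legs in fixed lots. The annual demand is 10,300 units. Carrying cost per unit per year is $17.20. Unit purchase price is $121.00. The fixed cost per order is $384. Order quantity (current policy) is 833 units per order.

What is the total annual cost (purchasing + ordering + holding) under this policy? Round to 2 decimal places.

Orders/yr = 10,300/833 = 12.365; ordering cost = 12.365 × $384 = $4,748.14
Average inventory = 833/2 = 416.5; holding cost = 416.5 × $17.2 = $7,163.80
Purchase cost = D·C = 10,300 × 121 = $1,246,300.00
Total = $4,748.14 + $7,163.80 + $1,246,300.00 = $1,258,211.94

$1,258,211.94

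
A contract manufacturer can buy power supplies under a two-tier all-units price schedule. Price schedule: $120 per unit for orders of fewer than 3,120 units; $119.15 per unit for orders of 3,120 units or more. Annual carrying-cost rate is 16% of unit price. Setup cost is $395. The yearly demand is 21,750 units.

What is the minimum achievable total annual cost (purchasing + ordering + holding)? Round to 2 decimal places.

$2,624,005.95

H₁ = 16%×$120 = $19.2000;  H₂ = 16%×$119.15 = $19.0640
EOQ₁ = √(2×21,750×395/19.2000) = 946.00  (< 3,120, feasible at tier 1)
EOQ₂ = √(2×21,750×395/19.0640) = 949.37  (< 3,120 → use Q = 3,120 at tier-2 price)
TC(tier 1 (EOQ₁), Q≈946.0) = $2,628,163.26
TC(tier 2, Q≈3,120.0) = $2,624,005.95
Minimum at tier 2: $2,624,005.95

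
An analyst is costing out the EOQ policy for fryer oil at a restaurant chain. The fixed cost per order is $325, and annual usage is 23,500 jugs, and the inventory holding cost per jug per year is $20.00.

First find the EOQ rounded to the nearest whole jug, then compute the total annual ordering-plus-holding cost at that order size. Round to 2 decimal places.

$17,478.56

2DS/H = 2·23,500·325/20 = 763,750.00
EOQ = √763,750.00 ≈ 873.93 → Q = 874 jugs
Ordering: D/Q × S = 23,500/874 × $325 = $8,738.56
Holding:  Q/2 × H = 874/2 × $20 = $8,740.00
Total = $8,738.56 + $8,740.00 = $17,478.56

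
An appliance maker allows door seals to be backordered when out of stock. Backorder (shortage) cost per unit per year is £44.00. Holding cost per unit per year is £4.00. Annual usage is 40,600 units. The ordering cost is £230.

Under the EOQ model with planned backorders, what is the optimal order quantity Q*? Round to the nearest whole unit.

Basic EOQ = √(2·40,600·230/4) = 2,160.787
Backorder adjustment √((H+b)/b) = √((4+44)/44) = 1.0445
Q* = 2,160.787 × 1.0445 ≈ 2,256.87

2,257 units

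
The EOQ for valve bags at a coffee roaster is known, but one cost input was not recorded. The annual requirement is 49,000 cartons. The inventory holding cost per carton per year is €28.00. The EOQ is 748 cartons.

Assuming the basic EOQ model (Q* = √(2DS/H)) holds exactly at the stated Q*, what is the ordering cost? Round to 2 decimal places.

€159.86

EOQ relation: Q² = 2DS/H, so rearrange for the unknown.
S = Q²H / (2D) = 748² × 28 / (2 × 49,000) = 159.8583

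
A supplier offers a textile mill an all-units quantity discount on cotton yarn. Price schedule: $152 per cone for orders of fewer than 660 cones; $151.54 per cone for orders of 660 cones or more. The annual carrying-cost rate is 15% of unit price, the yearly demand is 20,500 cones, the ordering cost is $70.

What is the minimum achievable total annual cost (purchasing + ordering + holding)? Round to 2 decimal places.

$3,116,245.47

H₁ = 15%×$152 = $22.8000;  H₂ = 15%×$151.54 = $22.7310
EOQ₁ = √(2×20,500×70/22.8000) = 354.79  (< 660, feasible at tier 1)
EOQ₂ = √(2×20,500×70/22.7310) = 355.33  (< 660 → use Q = 660 at tier-2 price)
TC(tier 1 (EOQ₁), Q≈354.8) = $3,124,089.25
TC(tier 2, Q≈660.0) = $3,116,245.47
Minimum at tier 2: $3,116,245.47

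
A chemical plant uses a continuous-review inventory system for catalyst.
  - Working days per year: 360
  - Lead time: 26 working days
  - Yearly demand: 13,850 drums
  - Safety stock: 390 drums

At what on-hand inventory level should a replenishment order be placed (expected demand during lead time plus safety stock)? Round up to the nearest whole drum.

Daily demand d = 13,850 / 360 = 38.472 drums/day
Demand during lead time = 38.472 × 26 = 1,000.28
Reorder point = 1,000.28 + 390 = 1,390.28 → round up

1,391 drums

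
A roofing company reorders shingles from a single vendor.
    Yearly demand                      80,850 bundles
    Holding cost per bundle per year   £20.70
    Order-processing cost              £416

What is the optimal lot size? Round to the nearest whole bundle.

1,803 bundles

EOQ = √(2DS/H) = √(2 × 80,850 × 416 / 20.7)
    = √(3,249,623.19) ≈ 1,802.67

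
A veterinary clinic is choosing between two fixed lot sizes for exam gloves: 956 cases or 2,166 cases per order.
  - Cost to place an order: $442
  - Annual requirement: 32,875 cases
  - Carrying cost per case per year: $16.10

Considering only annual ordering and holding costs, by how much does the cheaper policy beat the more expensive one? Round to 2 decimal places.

TC(Q) = (D/Q)S + (Q/2)H
TC(956) = (32,875/956)×442 + (956/2)×16.1 = $22,895.33
TC(2,166) = (32,875/2,166)×442 + (2,166/2)×16.1 = $24,144.86
Cheaper: Q = 956.  Difference = $1,249.53

$1,249.53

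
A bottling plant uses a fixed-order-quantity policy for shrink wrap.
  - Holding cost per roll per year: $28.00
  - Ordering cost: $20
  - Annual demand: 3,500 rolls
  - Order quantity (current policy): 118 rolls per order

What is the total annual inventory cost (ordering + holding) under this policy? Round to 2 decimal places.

Orders/yr = 3,500/118 = 29.661; ordering cost = 29.661 × $20 = $593.22
Average inventory = 118/2 = 59; holding cost = 59 × $28 = $1,652.00
Total = $593.22 + $1,652.00 = $2,245.22

$2,245.22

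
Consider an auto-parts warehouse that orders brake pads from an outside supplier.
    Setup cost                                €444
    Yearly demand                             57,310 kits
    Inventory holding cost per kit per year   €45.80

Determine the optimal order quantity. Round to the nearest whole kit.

1,054 kits

Q* = √(2·D·S / H) = √(2·57,310·444 / 45.8) = √1,111,163.3 ≈ 1,054.12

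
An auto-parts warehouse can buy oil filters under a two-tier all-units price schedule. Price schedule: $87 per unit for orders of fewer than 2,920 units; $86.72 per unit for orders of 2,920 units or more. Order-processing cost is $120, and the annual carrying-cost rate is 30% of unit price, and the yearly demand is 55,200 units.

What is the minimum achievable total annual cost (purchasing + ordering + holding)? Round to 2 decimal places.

$4,820,994.97

H₁ = 30%×$87 = $26.1000;  H₂ = 30%×$86.72 = $26.0160
EOQ₁ = √(2×55,200×120/26.1000) = 712.45  (< 2,920, feasible at tier 1)
EOQ₂ = √(2×55,200×120/26.0160) = 713.60  (< 2,920 → use Q = 2,920 at tier-2 price)
TC(tier 1 (EOQ₁), Q≈712.5) = $4,820,994.97
TC(tier 2, Q≈2,920.0) = $4,827,195.85
Minimum at tier 1 (EOQ₁): $4,820,994.97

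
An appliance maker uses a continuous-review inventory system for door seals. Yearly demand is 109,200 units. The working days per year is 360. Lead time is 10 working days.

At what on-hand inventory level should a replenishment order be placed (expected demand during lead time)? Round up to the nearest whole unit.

Daily demand d = 109,200 / 360 = 303.333 units/day
Demand during lead time = 303.333 × 10 = 3,033.33
Reorder point = 3,033.33 → round up

3,034 units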